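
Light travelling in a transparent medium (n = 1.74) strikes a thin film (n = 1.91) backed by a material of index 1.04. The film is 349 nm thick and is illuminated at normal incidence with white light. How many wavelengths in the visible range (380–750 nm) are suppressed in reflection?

2

Top surface (1.74 → 1.91): reflection off a higher-index medium gives a half-wave phase shift.
Bottom surface (1.91 → 1.04): reflection off a lower-index medium gives no phase shift.
The two reflections differ by half a wavelength.
For dark reflection here: 2 n t = m λ.
λ = 2 n t / m = 1333 / m nm.
m=1: 1333 nm (IR); m=2: 667 nm (visible); m=3: 444 nm (visible); m=4: 333 nm (UV).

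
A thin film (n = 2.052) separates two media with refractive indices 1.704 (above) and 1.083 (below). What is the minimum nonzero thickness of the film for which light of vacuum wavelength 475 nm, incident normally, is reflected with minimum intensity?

116 nm

At the upper boundary (n = 1.704 to n = 2.052) the reflected ray undergoes a half-wave phase shift.
Bottom surface (2.052 → 1.083): reflection off a lower-index medium gives no phase shift.
The two reflections differ by half a wavelength.
For minimum reflection here: 2 n t = m λ.
Minimum nonzero at m = 1: t = λ / (2 n) = 475 / (2 × 2.052) = 116 nm.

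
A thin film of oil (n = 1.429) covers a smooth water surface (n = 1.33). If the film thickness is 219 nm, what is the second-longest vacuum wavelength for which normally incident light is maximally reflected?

Top surface (1.0 → 1.429): reflection off a higher-index medium gives a half-wave phase shift.
Ray reflecting at the bottom interface goes from n = 1.429 toward n = 1.33: no phase shift.
Exactly one π shift → a net half-wave offset.
So the condition for constructive reflection is 2 n t = (m + ½) λ.
λ = 2 n t / (m + ½). The second-longest wavelength is m = 1: λ = 2 × 1.429 × 219 / 1.50 = 417 nm.

417 nm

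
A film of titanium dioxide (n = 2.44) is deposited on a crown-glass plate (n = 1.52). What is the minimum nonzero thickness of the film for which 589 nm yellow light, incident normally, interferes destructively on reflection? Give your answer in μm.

0.121 μm

Top surface (1.0 → 2.44): reflection off a higher-index medium gives a half-wave phase shift.
Ray reflecting at the bottom interface goes from n = 2.44 toward n = 1.52: no phase shift.
The two reflections differ by half a wavelength.
With one net inversion, destructive interference in reflection requires 2 n t = m λ.
Minimum nonzero at m = 1: t = λ / (2 n) = 589 / (2 × 2.44) = 121 nm.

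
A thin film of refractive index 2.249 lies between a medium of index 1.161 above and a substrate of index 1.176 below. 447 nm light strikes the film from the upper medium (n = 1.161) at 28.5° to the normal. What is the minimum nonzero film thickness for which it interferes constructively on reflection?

51.3 nm

Top surface (1.161 → 2.249): reflection off a higher-index medium gives a half-wave phase shift.
At the lower boundary (n = 2.249 to n = 1.176) the reflected ray undergoes no phase shift.
Exactly one π shift → a net half-wave offset.
For maximum reflection here: 2 n t cos θ_r = (m + ½) λ.
Snell's law: 1.161 sin 28.5° = 2.249 sin θ_r → sin θ_r = 0.246, cos θ_r = 0.969.
Minimum at m = 0: t = λ / (4 n cos θ_r) = 447 / (4 × 2.249 × 0.969) = 51.3 nm.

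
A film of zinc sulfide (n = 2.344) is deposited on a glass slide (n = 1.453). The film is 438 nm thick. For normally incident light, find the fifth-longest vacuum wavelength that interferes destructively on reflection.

Ray reflecting at the top interface goes from n = 1.0 toward n = 2.344: a half-wave phase shift.
At the lower boundary (n = 2.344 to n = 1.453) the reflected ray undergoes no phase shift.
The two reflections differ by half a wavelength.
For weak reflection here: 2 n t = m λ.
λ = 2 n t / m. The fifth-longest wavelength is m = 5: λ = 2 × 2.344 × 438 / 5.00 = 411 nm.

411 nm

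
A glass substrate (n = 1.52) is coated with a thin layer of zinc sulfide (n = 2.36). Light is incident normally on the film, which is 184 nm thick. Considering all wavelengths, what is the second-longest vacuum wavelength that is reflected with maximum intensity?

579 nm

Ray reflecting at the top interface goes from n = 1.0 toward n = 2.36: a half-wave phase shift.
Ray reflecting at the bottom interface goes from n = 2.36 toward n = 1.52: no phase shift.
Exactly one π shift → a net half-wave offset.
With one net inversion, constructive interference in reflection requires 2 n t = (m + ½) λ.
λ = 2 n t / (m + ½). The second-longest wavelength is m = 1: λ = 2 × 2.36 × 184 / 1.50 = 579 nm.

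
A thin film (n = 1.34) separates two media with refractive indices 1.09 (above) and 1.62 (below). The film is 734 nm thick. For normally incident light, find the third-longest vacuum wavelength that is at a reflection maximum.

656 nm

Top surface (1.09 → 1.34): reflection off a higher-index medium gives a half-wave phase shift.
Ray reflecting at the bottom interface goes from n = 1.34 toward n = 1.62: a half-wave phase shift.
The two reflections carry the same phase change, so no net offset.
For bright reflection here: 2 n t = m λ.
λ = 2 n t / m. The third-longest wavelength is m = 3: λ = 2 × 1.34 × 734 / 3.00 = 656 nm.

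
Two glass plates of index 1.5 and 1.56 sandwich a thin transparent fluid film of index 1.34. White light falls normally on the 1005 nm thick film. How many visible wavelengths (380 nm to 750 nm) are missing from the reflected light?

4

At the upper boundary (n = 1.5 to n = 1.34) the reflected ray undergoes no phase shift.
Ray reflecting at the bottom interface goes from n = 1.34 toward n = 1.56: a half-wave phase shift.
Net: one phase inversion between the two reflected rays.
For minimum reflection here: 2 n t = m λ.
λ = 2 n t / m = 2693 / m nm.
m=3: 898 nm (IR); m=4: 673 nm (visible); m=5: 539 nm (visible); m=6: 449 nm (visible); m=7: 385 nm (visible); m=8: 337 nm (UV).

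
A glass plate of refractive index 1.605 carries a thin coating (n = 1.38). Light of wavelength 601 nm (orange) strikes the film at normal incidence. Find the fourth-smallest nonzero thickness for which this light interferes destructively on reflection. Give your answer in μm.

At the upper boundary (n = 1.0 to n = 1.38) the reflected ray undergoes a half-wave phase shift.
Bottom surface (1.38 → 1.605): reflection off a higher-index medium gives a half-wave phase shift.
Net: no relative phase inversion (both shifts match).
So the condition for destructive reflection is 2 n t = (m + ½) λ.
The fourth-smallest nonzero thickness corresponds to m = 3: t = (m + ½) λ / (2 n) = 3.50 × 601 / (2 × 1.38) = 762 nm.

0.762 μm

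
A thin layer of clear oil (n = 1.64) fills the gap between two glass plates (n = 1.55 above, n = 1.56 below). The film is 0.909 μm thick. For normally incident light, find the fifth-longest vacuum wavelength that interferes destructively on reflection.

At the upper boundary (n = 1.55 to n = 1.64) the reflected ray undergoes a half-wave phase shift.
Ray reflecting at the bottom interface goes from n = 1.64 toward n = 1.56: no phase shift.
Exactly one π shift → a net half-wave offset.
With one net inversion, destructive interference in reflection requires 2 n t = m λ.
λ = 2 n t / m. The fifth-longest wavelength is m = 5: λ = 2 × 1.64 × 909 / 5.00 = 596 nm.

596 nm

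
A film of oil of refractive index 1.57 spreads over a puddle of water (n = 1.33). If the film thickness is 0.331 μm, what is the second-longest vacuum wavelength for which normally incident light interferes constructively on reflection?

Ray reflecting at the top interface goes from n = 1.0 toward n = 1.57: a half-wave phase shift.
At the lower boundary (n = 1.57 to n = 1.33) the reflected ray undergoes no phase shift.
Net: one phase inversion between the two reflected rays.
For maximum reflection here: 2 n t = (m + ½) λ.
λ = 2 n t / (m + ½). The second-longest wavelength is m = 1: λ = 2 × 1.57 × 331 / 1.50 = 693 nm.

693 nm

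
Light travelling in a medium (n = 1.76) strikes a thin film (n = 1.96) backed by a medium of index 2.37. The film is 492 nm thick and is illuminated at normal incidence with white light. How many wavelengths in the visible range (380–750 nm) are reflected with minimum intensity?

At the upper boundary (n = 1.76 to n = 1.96) the reflected ray undergoes a half-wave phase shift.
At the lower boundary (n = 1.96 to n = 2.37) the reflected ray undergoes a half-wave phase shift.
Zero or two π shifts → no net half-wave offset.
For dark reflection here: 2 n t = (m + ½) λ.
λ = 2 n t / (m + ½) = 1929 / (m + ½) nm.
m=2: 771 nm (IR); m=3: 551 nm (visible); m=4: 429 nm (visible); m=5: 351 nm (UV).

2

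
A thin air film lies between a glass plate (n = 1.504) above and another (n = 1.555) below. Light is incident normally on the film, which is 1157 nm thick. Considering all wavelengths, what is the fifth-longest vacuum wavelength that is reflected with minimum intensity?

463 nm

At the upper boundary (n = 1.504 to n = 1.0) the reflected ray undergoes no phase shift.
Ray reflecting at the bottom interface goes from n = 1.0 toward n = 1.555: a half-wave phase shift.
Exactly one π shift → a net half-wave offset.
For minimum reflection here: 2 n t = m λ.
λ = 2 n t / m. The fifth-longest wavelength is m = 5: λ = 2 × 1.0 × 1157 / 5.00 = 463 nm.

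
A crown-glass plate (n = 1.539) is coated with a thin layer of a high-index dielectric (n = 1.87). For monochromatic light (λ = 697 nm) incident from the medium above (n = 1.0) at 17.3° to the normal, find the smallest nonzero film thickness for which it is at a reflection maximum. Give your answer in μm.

0.0944 μm

Top surface (1.0 → 1.87): reflection off a higher-index medium gives a half-wave phase shift.
At the lower boundary (n = 1.87 to n = 1.539) the reflected ray undergoes no phase shift.
The two reflections differ by half a wavelength.
So the condition for constructive reflection is 2 n t cos θ_r = (m + ½) λ.
Snell's law: 1.0 sin 17.3° = 1.87 sin θ_r → sin θ_r = 0.159, cos θ_r = 0.987.
Minimum at m = 0: t = λ / (4 n cos θ_r) = 697 / (4 × 1.87 × 0.987) = 94.4 nm.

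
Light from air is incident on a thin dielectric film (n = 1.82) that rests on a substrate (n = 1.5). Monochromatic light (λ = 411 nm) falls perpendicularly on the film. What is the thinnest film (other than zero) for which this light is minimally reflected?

113 nm

Ray reflecting at the top interface goes from n = 1.0 toward n = 1.82: a half-wave phase shift.
Ray reflecting at the bottom interface goes from n = 1.82 toward n = 1.5: no phase shift.
Net: one phase inversion between the two reflected rays.
So the condition for destructive reflection is 2 n t = m λ.
Minimum nonzero at m = 1: t = λ / (2 n) = 411 / (2 × 1.82) = 113 nm.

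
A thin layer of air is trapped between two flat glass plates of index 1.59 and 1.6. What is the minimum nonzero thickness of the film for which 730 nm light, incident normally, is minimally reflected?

365 nm

At the upper boundary (n = 1.59 to n = 1.0) the reflected ray undergoes no phase shift.
Bottom surface (1.0 → 1.6): reflection off a higher-index medium gives a half-wave phase shift.
Net: one phase inversion between the two reflected rays.
So the condition for destructive reflection is 2 n t = m λ.
Minimum nonzero at m = 1: t = λ / (2 n) = 730 / (2 × 1.0) = 365 nm.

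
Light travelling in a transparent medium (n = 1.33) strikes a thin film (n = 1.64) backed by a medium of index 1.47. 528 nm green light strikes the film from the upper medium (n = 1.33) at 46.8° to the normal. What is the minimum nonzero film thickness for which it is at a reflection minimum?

Ray reflecting at the top interface goes from n = 1.33 toward n = 1.64: a half-wave phase shift.
At the lower boundary (n = 1.64 to n = 1.47) the reflected ray undergoes no phase shift.
Net: one phase inversion between the two reflected rays.
So the condition for destructive reflection is 2 n t cos θ_r = m λ.
Snell's law: 1.33 sin 46.8° = 1.64 sin θ_r → sin θ_r = 0.591, cos θ_r = 0.807.
Minimum nonzero at m = 1: t = λ / (2 n cos θ_r) = 528 / (2 × 1.64 × 0.807) = 200 nm.

200 nm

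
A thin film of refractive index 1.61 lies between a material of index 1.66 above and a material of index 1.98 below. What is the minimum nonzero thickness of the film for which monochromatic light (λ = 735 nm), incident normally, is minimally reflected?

228 nm

Top surface (1.66 → 1.61): reflection off a lower-index medium gives no phase shift.
At the lower boundary (n = 1.61 to n = 1.98) the reflected ray undergoes a half-wave phase shift.
Exactly one π shift → a net half-wave offset.
With one net inversion, destructive interference in reflection requires 2 n t = m λ.
Minimum nonzero at m = 1: t = λ / (2 n) = 735 / (2 × 1.61) = 228 nm.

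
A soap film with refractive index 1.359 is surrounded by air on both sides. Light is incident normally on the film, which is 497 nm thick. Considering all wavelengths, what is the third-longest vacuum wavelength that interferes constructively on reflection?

Top surface (1.0 → 1.359): reflection off a higher-index medium gives a half-wave phase shift.
Ray reflecting at the bottom interface goes from n = 1.359 toward n = 1.0: no phase shift.
Net: one phase inversion between the two reflected rays.
For bright reflection here: 2 n t = (m + ½) λ.
λ = 2 n t / (m + ½). The third-longest wavelength is m = 2: λ = 2 × 1.359 × 497 / 2.50 = 540 nm.

540 nm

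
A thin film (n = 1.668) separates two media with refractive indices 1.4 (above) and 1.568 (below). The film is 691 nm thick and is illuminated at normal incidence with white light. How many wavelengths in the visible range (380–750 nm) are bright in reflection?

Ray reflecting at the top interface goes from n = 1.4 toward n = 1.668: a half-wave phase shift.
Ray reflecting at the bottom interface goes from n = 1.668 toward n = 1.568: no phase shift.
Exactly one π shift → a net half-wave offset.
So the condition for constructive reflection is 2 n t = (m + ½) λ.
λ = 2 n t / (m + ½) = 2305 / (m + ½) nm.
m=2: 922 nm (IR); m=3: 659 nm (visible); m=4: 512 nm (visible); m=5: 419 nm (visible); m=6: 355 nm (UV).

3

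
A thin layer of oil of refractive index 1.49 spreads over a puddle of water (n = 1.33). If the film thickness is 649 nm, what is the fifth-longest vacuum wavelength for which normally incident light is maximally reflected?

430 nm

Ray reflecting at the top interface goes from n = 1.0 toward n = 1.49: a half-wave phase shift.
At the lower boundary (n = 1.49 to n = 1.33) the reflected ray undergoes no phase shift.
Exactly one π shift → a net half-wave offset.
With one net inversion, constructive interference in reflection requires 2 n t = (m + ½) λ.
λ = 2 n t / (m + ½). The fifth-longest wavelength is m = 4: λ = 2 × 1.49 × 649 / 4.50 = 430 nm.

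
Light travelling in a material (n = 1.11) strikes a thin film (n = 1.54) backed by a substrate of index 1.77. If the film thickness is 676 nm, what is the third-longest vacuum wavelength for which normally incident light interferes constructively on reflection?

694 nm

Top surface (1.11 → 1.54): reflection off a higher-index medium gives a half-wave phase shift.
Ray reflecting at the bottom interface goes from n = 1.54 toward n = 1.77: a half-wave phase shift.
Zero or two π shifts → no net half-wave offset.
With no net inversion, constructive interference in reflection requires 2 n t = m λ.
λ = 2 n t / m. The third-longest wavelength is m = 3: λ = 2 × 1.54 × 676 / 3.00 = 694 nm.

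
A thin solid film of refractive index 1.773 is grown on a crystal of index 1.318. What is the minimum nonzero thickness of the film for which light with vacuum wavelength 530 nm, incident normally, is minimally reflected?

149 nm

Ray reflecting at the top interface goes from n = 1.0 toward n = 1.773: a half-wave phase shift.
Bottom surface (1.773 → 1.318): reflection off a lower-index medium gives no phase shift.
The two reflections differ by half a wavelength.
So the condition for destructive reflection is 2 n t = m λ.
Minimum nonzero at m = 1: t = λ / (2 n) = 530 / (2 × 1.773) = 149 nm.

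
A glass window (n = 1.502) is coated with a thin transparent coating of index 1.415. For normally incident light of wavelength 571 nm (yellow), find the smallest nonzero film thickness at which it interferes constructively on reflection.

202 nm

At the upper boundary (n = 1.0 to n = 1.415) the reflected ray undergoes a half-wave phase shift.
Bottom surface (1.415 → 1.502): reflection off a higher-index medium gives a half-wave phase shift.
The two reflections carry the same phase change, so no net offset.
So the condition for constructive reflection is 2 n t = m λ.
Minimum nonzero at m = 1: t = λ / (2 n) = 571 / (2 × 1.415) = 202 nm.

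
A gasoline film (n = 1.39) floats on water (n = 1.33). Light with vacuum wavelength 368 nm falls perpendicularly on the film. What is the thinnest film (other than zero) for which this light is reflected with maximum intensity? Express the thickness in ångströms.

662 Å

Top surface (1.0 → 1.39): reflection off a higher-index medium gives a half-wave phase shift.
At the lower boundary (n = 1.39 to n = 1.33) the reflected ray undergoes no phase shift.
The two reflections differ by half a wavelength.
For strong reflection here: 2 n t = (m + ½) λ.
Minimum at m = 0: t = λ / (4 n) = 368 / (4 × 1.39) = 66.2 nm.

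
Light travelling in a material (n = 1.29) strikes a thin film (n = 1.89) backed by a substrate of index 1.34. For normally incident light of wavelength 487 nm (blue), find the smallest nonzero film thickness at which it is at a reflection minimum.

129 nm

Top surface (1.29 → 1.89): reflection off a higher-index medium gives a half-wave phase shift.
Bottom surface (1.89 → 1.34): reflection off a lower-index medium gives no phase shift.
Net: one phase inversion between the two reflected rays.
For minimum reflection here: 2 n t = m λ.
Minimum nonzero at m = 1: t = λ / (2 n) = 487 / (2 × 1.89) = 129 nm.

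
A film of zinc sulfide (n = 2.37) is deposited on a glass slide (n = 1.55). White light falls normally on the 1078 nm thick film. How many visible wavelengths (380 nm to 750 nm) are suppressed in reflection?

7

Top surface (1.0 → 2.37): reflection off a higher-index medium gives a half-wave phase shift.
Ray reflecting at the bottom interface goes from n = 2.37 toward n = 1.55: no phase shift.
Net: one phase inversion between the two reflected rays.
So the condition for destructive reflection is 2 n t = m λ.
λ = 2 n t / m = 5110 / m nm.
m=6: 852 nm (IR); m=7: 730 nm (visible); m=8: 639 nm (visible); m=9: 568 nm (visible); m=10: 511 nm (visible); m=11: 465 nm (visible); m=12: 426 nm (visible); m=13: 393 nm (visible); m=14: 365 nm (UV).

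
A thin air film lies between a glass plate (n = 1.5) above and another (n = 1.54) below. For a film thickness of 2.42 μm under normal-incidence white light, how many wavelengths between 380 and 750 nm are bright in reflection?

Ray reflecting at the top interface goes from n = 1.5 toward n = 1.0: no phase shift.
At the lower boundary (n = 1.0 to n = 1.54) the reflected ray undergoes a half-wave phase shift.
The two reflections differ by half a wavelength.
With one net inversion, constructive interference in reflection requires 2 n t = (m + ½) λ.
λ = 2 n t / (m + ½) = 4840 / (m + ½) nm.
m=5: 880 nm (IR); m=6: 745 nm (visible); m=7: 645 nm (visible); m=8: 569 nm (visible); m=9: 509 nm (visible); m=10: 461 nm (visible); m=11: 421 nm (visible); m=12: 387 nm (visible); m=13: 359 nm (UV).

7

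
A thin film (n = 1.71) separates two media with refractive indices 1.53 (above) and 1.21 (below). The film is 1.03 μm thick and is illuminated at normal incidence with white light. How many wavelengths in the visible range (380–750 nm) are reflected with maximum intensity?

4

At the upper boundary (n = 1.53 to n = 1.71) the reflected ray undergoes a half-wave phase shift.
Bottom surface (1.71 → 1.21): reflection off a lower-index medium gives no phase shift.
The two reflections differ by half a wavelength.
So the condition for constructive reflection is 2 n t = (m + ½) λ.
λ = 2 n t / (m + ½) = 3523 / (m + ½) nm.
m=4: 783 nm (IR); m=5: 640 nm (visible); m=6: 542 nm (visible); m=7: 470 nm (visible); m=8: 414 nm (visible); m=9: 371 nm (UV).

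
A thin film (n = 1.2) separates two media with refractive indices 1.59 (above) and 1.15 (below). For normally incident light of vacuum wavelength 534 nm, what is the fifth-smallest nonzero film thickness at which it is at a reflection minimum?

1001 nm

At the upper boundary (n = 1.59 to n = 1.2) the reflected ray undergoes no phase shift.
Bottom surface (1.2 → 1.15): reflection off a lower-index medium gives no phase shift.
The two reflections carry the same phase change, so no net offset.
With no net inversion, destructive interference in reflection requires 2 n t = (m + ½) λ.
The fifth-smallest nonzero thickness corresponds to m = 4: t = (m + ½) λ / (2 n) = 4.50 × 534 / (2 × 1.2) = 1001 nm.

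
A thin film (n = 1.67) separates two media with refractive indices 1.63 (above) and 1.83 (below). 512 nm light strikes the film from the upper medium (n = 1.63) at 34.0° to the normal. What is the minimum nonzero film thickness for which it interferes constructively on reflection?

183 nm

At the upper boundary (n = 1.63 to n = 1.67) the reflected ray undergoes a half-wave phase shift.
Ray reflecting at the bottom interface goes from n = 1.67 toward n = 1.83: a half-wave phase shift.
Net: no relative phase inversion (both shifts match).
For maximum reflection here: 2 n t cos θ_r = m λ.
Snell's law: 1.63 sin 34.0° = 1.67 sin θ_r → sin θ_r = 0.546, cos θ_r = 0.838.
Minimum nonzero at m = 1: t = λ / (2 n cos θ_r) = 512 / (2 × 1.67 × 0.838) = 183 nm.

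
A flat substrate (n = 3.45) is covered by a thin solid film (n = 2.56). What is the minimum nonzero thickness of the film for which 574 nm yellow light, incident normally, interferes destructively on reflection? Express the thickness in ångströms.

561 Å

At the upper boundary (n = 1.0 to n = 2.56) the reflected ray undergoes a half-wave phase shift.
Ray reflecting at the bottom interface goes from n = 2.56 toward n = 3.45: a half-wave phase shift.
Net: no relative phase inversion (both shifts match).
With no net inversion, destructive interference in reflection requires 2 n t = (m + ½) λ.
Minimum at m = 0: t = λ / (4 n) = 574 / (4 × 2.56) = 56.1 nm.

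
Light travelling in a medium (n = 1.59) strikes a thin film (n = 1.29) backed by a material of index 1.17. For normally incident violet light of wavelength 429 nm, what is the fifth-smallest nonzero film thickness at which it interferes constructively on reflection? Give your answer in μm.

Ray reflecting at the top interface goes from n = 1.59 toward n = 1.29: no phase shift.
Bottom surface (1.29 → 1.17): reflection off a lower-index medium gives no phase shift.
Net: no relative phase inversion (both shifts match).
For bright reflection here: 2 n t = m λ.
The fifth-smallest nonzero thickness corresponds to m = 5: t = m λ / (2 n) = 5.00 × 429 / (2 × 1.29) = 831 nm.

0.831 μm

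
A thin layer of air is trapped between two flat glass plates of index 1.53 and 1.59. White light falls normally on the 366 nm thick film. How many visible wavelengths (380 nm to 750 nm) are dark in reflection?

1

Ray reflecting at the top interface goes from n = 1.53 toward n = 1.0: no phase shift.
Bottom surface (1.0 → 1.59): reflection off a higher-index medium gives a half-wave phase shift.
Exactly one π shift → a net half-wave offset.
For weak reflection here: 2 n t = m λ.
λ = 2 n t / m = 732 / m nm.
m=1: 732 nm (visible); m=2: 366 nm (UV).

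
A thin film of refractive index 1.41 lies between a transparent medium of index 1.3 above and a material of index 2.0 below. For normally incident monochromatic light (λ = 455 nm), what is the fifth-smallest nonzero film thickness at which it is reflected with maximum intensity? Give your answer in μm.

Top surface (1.3 → 1.41): reflection off a higher-index medium gives a half-wave phase shift.
Bottom surface (1.41 → 2.0): reflection off a higher-index medium gives a half-wave phase shift.
Net: no relative phase inversion (both shifts match).
For strong reflection here: 2 n t = m λ.
The fifth-smallest nonzero thickness corresponds to m = 5: t = m λ / (2 n) = 5.00 × 455 / (2 × 1.41) = 807 nm.

0.807 μm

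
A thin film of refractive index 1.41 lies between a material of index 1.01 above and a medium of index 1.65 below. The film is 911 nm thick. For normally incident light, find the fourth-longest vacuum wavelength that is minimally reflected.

734 nm

Ray reflecting at the top interface goes from n = 1.01 toward n = 1.41: a half-wave phase shift.
At the lower boundary (n = 1.41 to n = 1.65) the reflected ray undergoes a half-wave phase shift.
Net: no relative phase inversion (both shifts match).
So the condition for destructive reflection is 2 n t = (m + ½) λ.
λ = 2 n t / (m + ½). The fourth-longest wavelength is m = 3: λ = 2 × 1.41 × 911 / 3.50 = 734 nm.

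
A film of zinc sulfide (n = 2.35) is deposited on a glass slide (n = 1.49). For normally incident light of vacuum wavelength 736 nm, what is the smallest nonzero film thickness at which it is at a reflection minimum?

157 nm

Top surface (1.0 → 2.35): reflection off a higher-index medium gives a half-wave phase shift.
Ray reflecting at the bottom interface goes from n = 2.35 toward n = 1.49: no phase shift.
The two reflections differ by half a wavelength.
So the condition for destructive reflection is 2 n t = m λ.
The smallest nonzero thickness corresponds to m = 1: t = m λ / (2 n) = 1.00 × 736 / (2 × 2.35) = 157 nm.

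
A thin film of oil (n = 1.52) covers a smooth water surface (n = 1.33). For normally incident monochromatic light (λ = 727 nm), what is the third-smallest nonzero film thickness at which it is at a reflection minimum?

At the upper boundary (n = 1.0 to n = 1.52) the reflected ray undergoes a half-wave phase shift.
Bottom surface (1.52 → 1.33): reflection off a lower-index medium gives no phase shift.
Exactly one π shift → a net half-wave offset.
For weak reflection here: 2 n t = m λ.
The third-smallest nonzero thickness corresponds to m = 3: t = m λ / (2 n) = 3.00 × 727 / (2 × 1.52) = 717 nm.

717 nm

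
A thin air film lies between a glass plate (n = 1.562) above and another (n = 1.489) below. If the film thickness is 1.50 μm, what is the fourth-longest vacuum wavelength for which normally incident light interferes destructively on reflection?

At the upper boundary (n = 1.562 to n = 1.0) the reflected ray undergoes no phase shift.
At the lower boundary (n = 1.0 to n = 1.489) the reflected ray undergoes a half-wave phase shift.
Exactly one π shift → a net half-wave offset.
For minimum reflection here: 2 n t = m λ.
λ = 2 n t / m. The fourth-longest wavelength is m = 4: λ = 2 × 1.0 × 1500 / 4.00 = 750 nm.

750 nm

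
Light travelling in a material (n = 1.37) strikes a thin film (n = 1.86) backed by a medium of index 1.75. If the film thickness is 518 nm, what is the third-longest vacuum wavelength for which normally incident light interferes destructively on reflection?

642 nm

At the upper boundary (n = 1.37 to n = 1.86) the reflected ray undergoes a half-wave phase shift.
Ray reflecting at the bottom interface goes from n = 1.86 toward n = 1.75: no phase shift.
Exactly one π shift → a net half-wave offset.
For minimum reflection here: 2 n t = m λ.
λ = 2 n t / m. The third-longest wavelength is m = 3: λ = 2 × 1.86 × 518 / 3.00 = 642 nm.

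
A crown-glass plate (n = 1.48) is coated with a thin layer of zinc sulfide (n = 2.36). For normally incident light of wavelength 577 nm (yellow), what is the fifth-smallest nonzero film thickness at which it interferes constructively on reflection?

Top surface (1.0 → 2.36): reflection off a higher-index medium gives a half-wave phase shift.
At the lower boundary (n = 2.36 to n = 1.48) the reflected ray undergoes no phase shift.
The two reflections differ by half a wavelength.
So the condition for constructive reflection is 2 n t = (m + ½) λ.
The fifth-smallest nonzero thickness corresponds to m = 4: t = (m + ½) λ / (2 n) = 4.50 × 577 / (2 × 2.36) = 550 nm.

550 nm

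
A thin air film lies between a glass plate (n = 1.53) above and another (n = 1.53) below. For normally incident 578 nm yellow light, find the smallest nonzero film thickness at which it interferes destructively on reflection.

289 nm

At the upper boundary (n = 1.53 to n = 1.0) the reflected ray undergoes no phase shift.
At the lower boundary (n = 1.0 to n = 1.53) the reflected ray undergoes a half-wave phase shift.
Exactly one π shift → a net half-wave offset.
With one net inversion, destructive interference in reflection requires 2 n t = m λ.
Minimum nonzero at m = 1: t = λ / (2 n) = 578 / (2 × 1.0) = 289 nm.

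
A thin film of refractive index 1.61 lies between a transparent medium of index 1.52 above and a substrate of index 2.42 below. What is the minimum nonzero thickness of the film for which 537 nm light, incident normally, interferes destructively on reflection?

Top surface (1.52 → 1.61): reflection off a higher-index medium gives a half-wave phase shift.
At the lower boundary (n = 1.61 to n = 2.42) the reflected ray undergoes a half-wave phase shift.
Zero or two π shifts → no net half-wave offset.
For dark reflection here: 2 n t = (m + ½) λ.
Minimum at m = 0: t = λ / (4 n) = 537 / (4 × 1.61) = 83.4 nm.

83.4 nm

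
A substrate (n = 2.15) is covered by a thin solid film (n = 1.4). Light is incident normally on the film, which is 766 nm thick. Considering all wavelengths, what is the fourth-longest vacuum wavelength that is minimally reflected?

613 nm

At the upper boundary (n = 1.0 to n = 1.4) the reflected ray undergoes a half-wave phase shift.
Ray reflecting at the bottom interface goes from n = 1.4 toward n = 2.15: a half-wave phase shift.
Zero or two π shifts → no net half-wave offset.
So the condition for destructive reflection is 2 n t = (m + ½) λ.
λ = 2 n t / (m + ½). The fourth-longest wavelength is m = 3: λ = 2 × 1.4 × 766 / 3.50 = 613 nm.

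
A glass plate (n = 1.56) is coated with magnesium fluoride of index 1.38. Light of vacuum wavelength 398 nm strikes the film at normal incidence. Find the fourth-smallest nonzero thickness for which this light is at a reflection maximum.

Top surface (1.0 → 1.38): reflection off a higher-index medium gives a half-wave phase shift.
Bottom surface (1.38 → 1.56): reflection off a higher-index medium gives a half-wave phase shift.
Net: no relative phase inversion (both shifts match).
For bright reflection here: 2 n t = m λ.
The fourth-smallest nonzero thickness corresponds to m = 4: t = m λ / (2 n) = 4.00 × 398 / (2 × 1.38) = 577 nm.

577 nm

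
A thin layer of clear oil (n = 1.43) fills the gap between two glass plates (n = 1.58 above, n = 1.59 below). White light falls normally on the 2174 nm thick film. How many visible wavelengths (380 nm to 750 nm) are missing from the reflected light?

8

Top surface (1.58 → 1.43): reflection off a lower-index medium gives no phase shift.
At the lower boundary (n = 1.43 to n = 1.59) the reflected ray undergoes a half-wave phase shift.
The two reflections differ by half a wavelength.
So the condition for destructive reflection is 2 n t = m λ.
λ = 2 n t / m = 6218 / m nm.
m=8: 777 nm (IR); m=9: 691 nm (visible); m=10: 622 nm (visible); m=11: 565 nm (visible); m=12: 518 nm (visible); m=13: 478 nm (visible); m=14: 444 nm (visible); m=15: 415 nm (visible); m=16: 389 nm (visible); m=17: 366 nm (UV).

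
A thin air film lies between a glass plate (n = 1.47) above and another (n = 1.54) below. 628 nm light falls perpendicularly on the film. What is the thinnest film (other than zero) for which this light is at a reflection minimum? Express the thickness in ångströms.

3140 Å

Top surface (1.47 → 1.0): reflection off a lower-index medium gives no phase shift.
Ray reflecting at the bottom interface goes from n = 1.0 toward n = 1.54: a half-wave phase shift.
Exactly one π shift → a net half-wave offset.
So the condition for destructive reflection is 2 n t = m λ.
Minimum nonzero at m = 1: t = λ / (2 n) = 628 / (2 × 1.0) = 314 nm.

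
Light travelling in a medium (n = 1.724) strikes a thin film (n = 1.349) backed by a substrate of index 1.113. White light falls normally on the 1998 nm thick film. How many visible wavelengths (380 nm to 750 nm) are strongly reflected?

7

Top surface (1.724 → 1.349): reflection off a lower-index medium gives no phase shift.
Ray reflecting at the bottom interface goes from n = 1.349 toward n = 1.113: no phase shift.
The two reflections carry the same phase change, so no net offset.
With no net inversion, constructive interference in reflection requires 2 n t = m λ.
λ = 2 n t / m = 5391 / m nm.
m=7: 770 nm (IR); m=8: 674 nm (visible); m=9: 599 nm (visible); m=10: 539 nm (visible); m=11: 490 nm (visible); m=12: 449 nm (visible); m=13: 415 nm (visible); m=14: 385 nm (visible); m=15: 359 nm (UV).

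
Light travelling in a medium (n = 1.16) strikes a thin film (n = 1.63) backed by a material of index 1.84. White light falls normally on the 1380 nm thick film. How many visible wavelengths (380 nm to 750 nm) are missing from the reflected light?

6

Top surface (1.16 → 1.63): reflection off a higher-index medium gives a half-wave phase shift.
Bottom surface (1.63 → 1.84): reflection off a higher-index medium gives a half-wave phase shift.
The two reflections carry the same phase change, so no net offset.
For weak reflection here: 2 n t = (m + ½) λ.
λ = 2 n t / (m + ½) = 4499 / (m + ½) nm.
m=5: 818 nm (IR); m=6: 692 nm (visible); m=7: 600 nm (visible); m=8: 529 nm (visible); m=9: 474 nm (visible); m=10: 428 nm (visible); m=11: 391 nm (visible); m=12: 360 nm (UV).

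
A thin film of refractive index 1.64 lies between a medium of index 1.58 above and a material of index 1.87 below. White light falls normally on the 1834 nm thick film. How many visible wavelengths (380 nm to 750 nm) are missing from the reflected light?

At the upper boundary (n = 1.58 to n = 1.64) the reflected ray undergoes a half-wave phase shift.
At the lower boundary (n = 1.64 to n = 1.87) the reflected ray undergoes a half-wave phase shift.
The two reflections carry the same phase change, so no net offset.
With no net inversion, destructive interference in reflection requires 2 n t = (m + ½) λ.
λ = 2 n t / (m + ½) = 6016 / (m + ½) nm.
m=7: 802 nm (IR); m=8: 708 nm (visible); m=9: 633 nm (visible); m=10: 573 nm (visible); m=11: 523 nm (visible); m=12: 481 nm (visible); m=13: 446 nm (visible); m=14: 415 nm (visible); m=15: 388 nm (visible); m=16: 365 nm (UV).

8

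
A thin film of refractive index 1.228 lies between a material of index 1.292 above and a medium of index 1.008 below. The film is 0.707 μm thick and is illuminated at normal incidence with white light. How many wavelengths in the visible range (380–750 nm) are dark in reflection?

3

Ray reflecting at the top interface goes from n = 1.292 toward n = 1.228: no phase shift.
Bottom surface (1.228 → 1.008): reflection off a lower-index medium gives no phase shift.
Net: no relative phase inversion (both shifts match).
So the condition for destructive reflection is 2 n t = (m + ½) λ.
λ = 2 n t / (m + ½) = 1736 / (m + ½) nm.
m=1: 1158 nm (IR); m=2: 695 nm (visible); m=3: 496 nm (visible); m=4: 386 nm (visible); m=5: 316 nm (UV).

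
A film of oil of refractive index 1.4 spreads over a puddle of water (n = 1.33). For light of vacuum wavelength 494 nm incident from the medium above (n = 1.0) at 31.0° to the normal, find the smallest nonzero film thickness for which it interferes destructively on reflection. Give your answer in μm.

0.190 μm

Ray reflecting at the top interface goes from n = 1.0 toward n = 1.4: a half-wave phase shift.
Ray reflecting at the bottom interface goes from n = 1.4 toward n = 1.33: no phase shift.
The two reflections differ by half a wavelength.
So the condition for destructive reflection is 2 n t cos θ_r = m λ.
Snell's law: 1.0 sin 31.0° = 1.4 sin θ_r → sin θ_r = 0.368, cos θ_r = 0.930.
Minimum nonzero at m = 1: t = λ / (2 n cos θ_r) = 494 / (2 × 1.4 × 0.930) = 190 nm.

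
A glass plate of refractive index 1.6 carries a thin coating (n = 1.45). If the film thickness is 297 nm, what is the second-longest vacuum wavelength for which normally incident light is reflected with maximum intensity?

Ray reflecting at the top interface goes from n = 1.0 toward n = 1.45: a half-wave phase shift.
Ray reflecting at the bottom interface goes from n = 1.45 toward n = 1.6: a half-wave phase shift.
Zero or two π shifts → no net half-wave offset.
For bright reflection here: 2 n t = m λ.
λ = 2 n t / m. The second-longest wavelength is m = 2: λ = 2 × 1.45 × 297 / 2.00 = 431 nm.

431 nm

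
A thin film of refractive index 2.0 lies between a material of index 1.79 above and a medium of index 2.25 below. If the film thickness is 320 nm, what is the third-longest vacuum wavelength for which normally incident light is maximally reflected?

At the upper boundary (n = 1.79 to n = 2.0) the reflected ray undergoes a half-wave phase shift.
Bottom surface (2.0 → 2.25): reflection off a higher-index medium gives a half-wave phase shift.
Net: no relative phase inversion (both shifts match).
With no net inversion, constructive interference in reflection requires 2 n t = m λ.
λ = 2 n t / m. The third-longest wavelength is m = 3: λ = 2 × 2.0 × 320 / 3.00 = 427 nm.

427 nm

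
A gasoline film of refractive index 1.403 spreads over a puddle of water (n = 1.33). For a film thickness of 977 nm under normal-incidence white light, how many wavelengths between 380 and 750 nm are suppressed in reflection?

4

At the upper boundary (n = 1.0 to n = 1.403) the reflected ray undergoes a half-wave phase shift.
Ray reflecting at the bottom interface goes from n = 1.403 toward n = 1.33: no phase shift.
Exactly one π shift → a net half-wave offset.
With one net inversion, destructive interference in reflection requires 2 n t = m λ.
λ = 2 n t / m = 2741 / m nm.
m=3: 914 nm (IR); m=4: 685 nm (visible); m=5: 548 nm (visible); m=6: 457 nm (visible); m=7: 392 nm (visible); m=8: 343 nm (UV).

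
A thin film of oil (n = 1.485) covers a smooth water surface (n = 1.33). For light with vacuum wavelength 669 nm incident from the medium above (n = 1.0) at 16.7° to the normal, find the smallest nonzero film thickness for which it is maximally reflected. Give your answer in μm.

0.115 μm

At the upper boundary (n = 1.0 to n = 1.485) the reflected ray undergoes a half-wave phase shift.
Ray reflecting at the bottom interface goes from n = 1.485 toward n = 1.33: no phase shift.
Net: one phase inversion between the two reflected rays.
For strong reflection here: 2 n t cos θ_r = (m + ½) λ.
Snell's law: 1.0 sin 16.7° = 1.485 sin θ_r → sin θ_r = 0.194, cos θ_r = 0.981.
Minimum at m = 0: t = λ / (4 n cos θ_r) = 669 / (4 × 1.485 × 0.981) = 115 nm.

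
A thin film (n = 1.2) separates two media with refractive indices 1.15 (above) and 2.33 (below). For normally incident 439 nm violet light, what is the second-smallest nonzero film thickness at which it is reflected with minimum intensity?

274 nm

Ray reflecting at the top interface goes from n = 1.15 toward n = 1.2: a half-wave phase shift.
At the lower boundary (n = 1.2 to n = 2.33) the reflected ray undergoes a half-wave phase shift.
Zero or two π shifts → no net half-wave offset.
With no net inversion, destructive interference in reflection requires 2 n t = (m + ½) λ.
The second-smallest nonzero thickness corresponds to m = 1: t = (m + ½) λ / (2 n) = 1.50 × 439 / (2 × 1.2) = 274 nm.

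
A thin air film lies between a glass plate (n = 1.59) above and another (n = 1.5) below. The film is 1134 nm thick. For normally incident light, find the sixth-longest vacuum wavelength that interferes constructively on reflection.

412 nm

Ray reflecting at the top interface goes from n = 1.59 toward n = 1.0: no phase shift.
At the lower boundary (n = 1.0 to n = 1.5) the reflected ray undergoes a half-wave phase shift.
Exactly one π shift → a net half-wave offset.
For strong reflection here: 2 n t = (m + ½) λ.
λ = 2 n t / (m + ½). The sixth-longest wavelength is m = 5: λ = 2 × 1.0 × 1134 / 5.50 = 412 nm.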